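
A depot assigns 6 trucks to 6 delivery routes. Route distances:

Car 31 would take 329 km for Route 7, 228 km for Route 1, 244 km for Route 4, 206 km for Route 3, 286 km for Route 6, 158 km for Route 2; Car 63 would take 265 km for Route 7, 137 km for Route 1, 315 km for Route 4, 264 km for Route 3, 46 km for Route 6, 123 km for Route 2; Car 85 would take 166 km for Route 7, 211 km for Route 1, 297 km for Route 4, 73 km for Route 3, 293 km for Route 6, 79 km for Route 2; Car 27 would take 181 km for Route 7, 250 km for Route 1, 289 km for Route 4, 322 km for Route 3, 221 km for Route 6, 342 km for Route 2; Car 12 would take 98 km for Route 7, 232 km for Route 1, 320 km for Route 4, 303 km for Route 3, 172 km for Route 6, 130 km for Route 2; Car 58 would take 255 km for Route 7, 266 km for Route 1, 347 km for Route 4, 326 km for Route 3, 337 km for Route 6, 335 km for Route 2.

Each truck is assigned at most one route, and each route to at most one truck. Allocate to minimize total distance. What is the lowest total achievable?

This is the linear assignment problem.
Optimal: Car 31→Route 2 (158 km), Car 63→Route 6 (46 km), Car 85→Route 3 (73 km), Car 27→Route 4 (289 km), Car 12→Route 7 (98 km), Car 58→Route 1 (266 km) — total 158+46+73+289+98+266 = 930 km.
Min-entry greedy (repeatedly take the single cheapest remaining cell) gives 972 km, worse by 42.
Checked against all permutations: 930 km is optimal.

Min total: 930 km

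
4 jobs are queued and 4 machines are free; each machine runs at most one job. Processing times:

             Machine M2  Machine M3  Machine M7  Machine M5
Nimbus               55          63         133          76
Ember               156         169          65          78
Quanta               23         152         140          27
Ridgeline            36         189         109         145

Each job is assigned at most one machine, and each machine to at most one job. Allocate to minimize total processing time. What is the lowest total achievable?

Minimum total: 191 min

This is a one-to-one assignment (minimum-cost bipartite matching).
Optimal: Nimbus→Machine M3 (63 min), Ember→Machine M7 (65 min), Quanta→Machine M5 (27 min), Ridgeline→Machine M2 (36 min) — total 63+65+27+36 = 191 min.
Min-entry greedy (repeatedly take the single cheapest remaining cell) gives 296 min, worse by 105.
Next-best assignment: Nimbus→Machine M3, Ember→Machine M5, Quanta→Machine M2, Ridgeline→Machine M7 = 273 min.
Swapping Quanta↔Ridgeline (Quanta→Machine M2 23 min, Ridgeline→Machine M5 145 min) adds 105.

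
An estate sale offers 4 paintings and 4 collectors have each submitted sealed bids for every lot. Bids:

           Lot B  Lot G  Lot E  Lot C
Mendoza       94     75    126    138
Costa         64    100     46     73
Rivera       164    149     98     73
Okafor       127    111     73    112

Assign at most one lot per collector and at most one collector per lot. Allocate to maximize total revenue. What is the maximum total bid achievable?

Treat this as an assignment problem: match each collector to one lot.
Optimal: Mendoza→Lot E ($126), Costa→Lot G ($100), Rivera→Lot B ($164), Okafor→Lot C ($112) — total 126+100+164+112 = $502.
Row-greedy (each collector in turn takes its best remaining lot) gives $475, worse by 27.
Next-best assignment: Mendoza→Lot E, Costa→Lot C, Rivera→Lot G, Okafor→Lot B = $475.

Max total: $502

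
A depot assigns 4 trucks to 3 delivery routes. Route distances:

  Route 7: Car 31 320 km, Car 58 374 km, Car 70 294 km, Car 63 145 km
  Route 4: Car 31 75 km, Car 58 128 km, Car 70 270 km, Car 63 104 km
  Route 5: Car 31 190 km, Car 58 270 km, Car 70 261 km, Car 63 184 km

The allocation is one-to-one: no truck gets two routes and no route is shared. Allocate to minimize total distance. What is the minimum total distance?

Optimal: Car 63→Route 7 (145 km), Car 58→Route 4 (128 km), Car 31→Route 5 (190 km) — total 145+128+190 = 463 km.
Row-greedy (each truck in turn takes its cheapest remaining route) gives 639 km, worse by 176.

Min total: 463 km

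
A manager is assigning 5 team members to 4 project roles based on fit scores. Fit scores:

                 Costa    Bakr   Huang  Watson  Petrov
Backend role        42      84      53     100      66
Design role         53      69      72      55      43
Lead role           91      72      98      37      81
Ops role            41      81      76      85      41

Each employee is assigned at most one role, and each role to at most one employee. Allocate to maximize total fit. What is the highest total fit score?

Max total: 344 pts

Optimal: Watson→Backend role (100 pts), Huang→Design role (72 pts), Costa→Lead role (91 pts), Bakr→Ops role (81 pts) — total 100+72+91+81 = 344 pts.
Row-greedy (each employee in turn takes its best remaining role) gives 306 pts, worse by 38.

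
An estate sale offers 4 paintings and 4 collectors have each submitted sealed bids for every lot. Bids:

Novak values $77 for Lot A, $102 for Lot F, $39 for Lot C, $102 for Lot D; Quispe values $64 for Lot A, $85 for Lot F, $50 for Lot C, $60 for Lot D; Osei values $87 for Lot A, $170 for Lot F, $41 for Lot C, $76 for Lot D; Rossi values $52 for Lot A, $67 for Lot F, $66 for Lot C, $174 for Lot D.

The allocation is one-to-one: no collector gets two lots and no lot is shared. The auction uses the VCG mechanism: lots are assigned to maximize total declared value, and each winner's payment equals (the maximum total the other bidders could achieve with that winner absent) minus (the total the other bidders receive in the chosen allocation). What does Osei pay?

Efficient allocation: Novak→Lot A ($77), Quispe→Lot C ($50), Osei→Lot F ($170), Rossi→Lot D ($174); total welfare W = $471.
Osei receives Lot F at value $170, so the others get W − 170 = $301.
Without Osei: best allocation of the remaining 3 bidders over all 4 lots is Novak→Lot F ($102), Quispe→Lot A ($64), Rossi→Lot D ($174), total $340.
VCG payment = (others' best without Osei) − (others' welfare with Osei) = 340 − 301 = $39.

Osei pays $39.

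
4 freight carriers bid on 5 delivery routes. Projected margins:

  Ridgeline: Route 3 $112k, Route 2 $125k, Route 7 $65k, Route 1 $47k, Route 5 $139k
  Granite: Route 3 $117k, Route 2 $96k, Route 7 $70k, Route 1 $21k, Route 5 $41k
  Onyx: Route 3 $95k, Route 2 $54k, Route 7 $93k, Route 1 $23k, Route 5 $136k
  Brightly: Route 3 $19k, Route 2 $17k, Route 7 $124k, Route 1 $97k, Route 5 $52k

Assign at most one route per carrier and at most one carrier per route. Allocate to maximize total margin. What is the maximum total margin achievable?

Optimal: Ridgeline→Route 2 ($125k), Granite→Route 3 ($117k), Onyx→Route 5 ($136k), Brightly→Route 7 ($124k) — total 125+117+136+124 = $502k.
Row-greedy (each carrier in turn takes its best remaining route) gives $446k, worse by 56.
Next-best assignment: Ridgeline→Route 2, Granite→Route 3, Onyx→Route 5, Brightly→Route 1 = $475k.

Maximum total: $502k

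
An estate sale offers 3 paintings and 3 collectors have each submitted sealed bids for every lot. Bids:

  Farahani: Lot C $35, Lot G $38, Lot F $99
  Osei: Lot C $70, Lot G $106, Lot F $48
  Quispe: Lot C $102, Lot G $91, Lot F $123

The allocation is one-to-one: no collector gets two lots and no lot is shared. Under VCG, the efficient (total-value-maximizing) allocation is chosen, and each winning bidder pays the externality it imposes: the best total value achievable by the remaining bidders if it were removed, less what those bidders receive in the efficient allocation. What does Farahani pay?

Efficient allocation: Farahani→Lot F ($99), Osei→Lot G ($106), Quispe→Lot C ($102); total welfare W = $307.
Farahani receives Lot F at value $99, so the others get W − 99 = $208.
Without Farahani: best allocation of the remaining 2 bidders over all 3 lots is Osei→Lot G ($106), Quispe→Lot F ($123), total $229.
VCG payment = (others' best without Farahani) − (others' welfare with Farahani) = 229 − 208 = $21.

Farahani pays $21.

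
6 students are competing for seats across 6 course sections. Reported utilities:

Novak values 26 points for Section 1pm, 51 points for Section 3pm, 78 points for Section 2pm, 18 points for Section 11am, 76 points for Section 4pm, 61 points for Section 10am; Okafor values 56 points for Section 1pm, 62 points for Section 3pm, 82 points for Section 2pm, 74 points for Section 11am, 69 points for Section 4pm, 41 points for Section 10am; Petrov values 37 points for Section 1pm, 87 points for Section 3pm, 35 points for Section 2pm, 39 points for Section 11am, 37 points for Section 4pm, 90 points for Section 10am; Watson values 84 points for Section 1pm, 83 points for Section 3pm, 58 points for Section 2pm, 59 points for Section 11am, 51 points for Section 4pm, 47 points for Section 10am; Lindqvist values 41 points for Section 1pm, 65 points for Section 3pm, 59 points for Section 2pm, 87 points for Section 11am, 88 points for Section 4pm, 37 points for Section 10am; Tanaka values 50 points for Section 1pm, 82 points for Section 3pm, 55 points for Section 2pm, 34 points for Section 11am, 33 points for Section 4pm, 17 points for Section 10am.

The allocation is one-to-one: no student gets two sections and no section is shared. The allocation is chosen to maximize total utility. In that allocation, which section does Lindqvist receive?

This is a one-to-one assignment (maximum-weight bipartite matching).
Optimal: Novak→Section 4pm (76 points), Okafor→Section 2pm (82 points), Petrov→Section 10am (90 points), Watson→Section 1pm (84 points), Lindqvist→Section 11am (87 points), Tanaka→Section 3pm (82 points) — total 76+82+90+84+87+82 = 501 points.
Row-greedy (each student in turn takes its best remaining section) gives 496 points, worse by 5.
Next-best assignment: Novak→Section 2pm, Okafor→Section 11am, Petrov→Section 10am, Watson→Section 1pm, Lindqvist→Section 4pm, Tanaka→Section 3pm = 496 points.
Lindqvist's own top section is Section 4pm (88 points), but forcing Lindqvist→Section 4pm and reassigning the rest optimally gives only 496 points — worse by 5.

Lindqvist receives Section 11am.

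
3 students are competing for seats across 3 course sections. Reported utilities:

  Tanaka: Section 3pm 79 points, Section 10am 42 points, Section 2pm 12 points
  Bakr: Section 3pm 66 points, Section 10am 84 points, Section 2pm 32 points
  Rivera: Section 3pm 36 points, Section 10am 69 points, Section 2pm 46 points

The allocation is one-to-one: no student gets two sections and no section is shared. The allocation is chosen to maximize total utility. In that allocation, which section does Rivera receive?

Rivera receives Section 2pm.

Optimal: Tanaka→Section 3pm (79 points), Bakr→Section 10am (84 points), Rivera→Section 2pm (46 points) — total 79+84+46 = 209 points.
Next-best assignment: Tanaka→Section 3pm, Bakr→Section 2pm, Rivera→Section 10am = 180 points.
No other one-to-one assignment exceeds 209 points.
Rivera's own top section is Section 10am (69 points), but forcing Rivera→Section 10am and reassigning the rest optimally gives only 180 points — worse by 29.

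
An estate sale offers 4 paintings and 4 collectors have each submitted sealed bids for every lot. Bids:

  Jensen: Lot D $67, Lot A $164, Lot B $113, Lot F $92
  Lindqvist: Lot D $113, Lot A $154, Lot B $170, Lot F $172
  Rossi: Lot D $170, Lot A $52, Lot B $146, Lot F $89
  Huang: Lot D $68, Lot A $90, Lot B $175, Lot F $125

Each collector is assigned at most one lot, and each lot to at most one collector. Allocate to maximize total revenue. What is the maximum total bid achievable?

Max total: $681

Optimal: Jensen→Lot A ($164), Lindqvist→Lot F ($172), Rossi→Lot D ($170), Huang→Lot B ($175) — total 164+172+170+175 = $681.
No other one-to-one assignment exceeds $681.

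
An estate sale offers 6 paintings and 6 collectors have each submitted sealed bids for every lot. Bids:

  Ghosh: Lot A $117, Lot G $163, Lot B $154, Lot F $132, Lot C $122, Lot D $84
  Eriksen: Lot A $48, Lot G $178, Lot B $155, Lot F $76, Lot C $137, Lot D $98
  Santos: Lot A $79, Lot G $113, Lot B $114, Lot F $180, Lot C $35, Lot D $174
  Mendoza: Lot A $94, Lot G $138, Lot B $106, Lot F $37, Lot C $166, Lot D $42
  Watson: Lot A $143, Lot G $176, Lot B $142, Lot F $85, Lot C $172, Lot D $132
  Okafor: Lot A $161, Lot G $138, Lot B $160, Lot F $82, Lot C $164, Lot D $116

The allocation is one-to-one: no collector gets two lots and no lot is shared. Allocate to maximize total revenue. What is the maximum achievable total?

Treat this as an assignment problem: match each collector to one lot.
Optimal: Ghosh→Lot B ($154), Eriksen→Lot G ($178), Santos→Lot F ($180), Mendoza→Lot C ($166), Watson→Lot D ($132), Okafor→Lot A ($161) — total 154+178+180+166+132+161 = $971.
Swapping Watson↔Okafor (Watson→Lot A $143, Okafor→Lot D $116) loses 34.

Maximum total: $971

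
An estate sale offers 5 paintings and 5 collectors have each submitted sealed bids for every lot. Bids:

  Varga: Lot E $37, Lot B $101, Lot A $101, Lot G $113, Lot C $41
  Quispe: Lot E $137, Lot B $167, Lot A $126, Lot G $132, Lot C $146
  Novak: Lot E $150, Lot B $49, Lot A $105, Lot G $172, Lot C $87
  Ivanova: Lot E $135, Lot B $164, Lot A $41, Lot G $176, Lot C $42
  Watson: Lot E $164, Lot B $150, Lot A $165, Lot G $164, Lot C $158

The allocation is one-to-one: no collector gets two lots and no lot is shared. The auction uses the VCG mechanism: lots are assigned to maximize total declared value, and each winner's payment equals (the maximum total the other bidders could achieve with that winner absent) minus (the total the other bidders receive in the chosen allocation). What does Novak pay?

Efficient allocation: Varga→Lot A ($101), Quispe→Lot B ($167), Novak→Lot E ($150), Ivanova→Lot G ($176), Watson→Lot C ($158); total welfare W = $752.
Novak receives Lot E at value $150, so the others get W − 150 = $602.
Without Novak: best allocation of the remaining 4 bidders over all 5 lots is Varga→Lot A ($101), Quispe→Lot B ($167), Ivanova→Lot G ($176), Watson→Lot E ($164), total $608.
VCG payment = (others' best without Novak) − (others' welfare with Novak) = 608 − 602 = $6.

Novak pays $6.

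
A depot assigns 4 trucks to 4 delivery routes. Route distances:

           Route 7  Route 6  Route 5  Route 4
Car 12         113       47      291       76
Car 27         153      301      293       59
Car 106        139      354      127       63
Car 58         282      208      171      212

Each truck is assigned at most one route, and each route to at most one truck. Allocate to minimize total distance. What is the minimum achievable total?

Min total: 416 km

Optimal: Car 12→Route 6 (47 km), Car 27→Route 4 (59 km), Car 106→Route 7 (139 km), Car 58→Route 5 (171 km) — total 47+59+139+171 = 416 km.
Min-entry greedy (repeatedly take the single cheapest remaining cell) gives 515 km, worse by 99.
Next-best assignment: Car 12→Route 6, Car 27→Route 7, Car 106→Route 4, Car 58→Route 5 = 434 km.
Swapping Car 106↔Car 12 (Car 106→Route 6 354 km, Car 12→Route 7 113 km) adds 281.
No other one-to-one assignment undercuts 416 km.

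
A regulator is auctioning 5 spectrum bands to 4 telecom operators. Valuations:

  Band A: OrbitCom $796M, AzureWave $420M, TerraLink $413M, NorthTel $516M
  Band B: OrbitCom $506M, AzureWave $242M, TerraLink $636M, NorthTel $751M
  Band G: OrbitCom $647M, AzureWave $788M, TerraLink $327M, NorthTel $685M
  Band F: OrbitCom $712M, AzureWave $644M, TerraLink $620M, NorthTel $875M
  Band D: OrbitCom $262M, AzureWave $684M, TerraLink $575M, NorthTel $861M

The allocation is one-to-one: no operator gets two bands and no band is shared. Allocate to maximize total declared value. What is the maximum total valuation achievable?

Maximum total: $3095M

Optimal: OrbitCom→Band A ($796M), AzureWave→Band G ($788M), TerraLink→Band B ($636M), NorthTel→Band F ($875M) — total 796+788+636+875 = $3095M.
Column-greedy (each band in turn goes to its best remaining operator) gives $2955M, worse by 140.
Next-best assignment: OrbitCom→Band A, AzureWave→Band G, TerraLink→Band B, NorthTel→Band D = $3081M.
Swapping AzureWave↔NorthTel (AzureWave→Band F $644M, NorthTel→Band G $685M) loses 334.
Every other assignment is strictly worse.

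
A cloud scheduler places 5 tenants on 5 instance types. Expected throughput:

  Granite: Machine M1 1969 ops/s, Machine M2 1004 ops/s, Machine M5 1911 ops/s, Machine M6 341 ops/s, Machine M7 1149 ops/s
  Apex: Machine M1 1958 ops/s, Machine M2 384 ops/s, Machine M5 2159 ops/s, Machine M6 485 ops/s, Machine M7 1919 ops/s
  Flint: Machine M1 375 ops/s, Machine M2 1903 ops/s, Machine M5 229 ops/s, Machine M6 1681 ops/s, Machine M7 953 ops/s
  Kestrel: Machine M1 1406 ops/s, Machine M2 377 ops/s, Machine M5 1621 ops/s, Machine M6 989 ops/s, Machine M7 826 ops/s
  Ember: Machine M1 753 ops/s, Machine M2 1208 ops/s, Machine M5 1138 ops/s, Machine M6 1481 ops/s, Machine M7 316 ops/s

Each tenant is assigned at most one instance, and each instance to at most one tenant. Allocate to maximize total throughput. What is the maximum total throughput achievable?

This is a one-to-one assignment (maximum-weight bipartite matching).
Optimal: Granite→Machine M1 (1969 ops/s), Apex→Machine M7 (1919 ops/s), Flint→Machine M2 (1903 ops/s), Kestrel→Machine M5 (1621 ops/s), Ember→Machine M6 (1481 ops/s) — total 1969+1919+1903+1621+1481 = 8893 ops/s.
Column-greedy (each instance in turn goes to its best remaining tenant) gives 8338 ops/s, worse by 555.

Max total: 8893 ops/s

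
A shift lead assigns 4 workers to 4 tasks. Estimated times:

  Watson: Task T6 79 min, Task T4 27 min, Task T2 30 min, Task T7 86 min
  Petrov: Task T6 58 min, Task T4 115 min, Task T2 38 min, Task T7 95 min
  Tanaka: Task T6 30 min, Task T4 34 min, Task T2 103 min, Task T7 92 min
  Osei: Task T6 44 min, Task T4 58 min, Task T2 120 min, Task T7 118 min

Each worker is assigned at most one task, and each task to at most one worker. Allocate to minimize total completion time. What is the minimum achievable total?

This is the linear assignment problem.
Optimal: Watson→Task T4 (27 min), Petrov→Task T2 (38 min), Tanaka→Task T7 (92 min), Osei→Task T6 (44 min) — total 27+38+92+44 = 201 min.
Column-greedy (each task in turn goes to its cheapest remaining worker) gives 213 min, worse by 12.
Swapping Tanaka↔Osei (Tanaka→Task T6 30 min, Osei→Task T7 118 min) adds 12.

Minimum total: 201 min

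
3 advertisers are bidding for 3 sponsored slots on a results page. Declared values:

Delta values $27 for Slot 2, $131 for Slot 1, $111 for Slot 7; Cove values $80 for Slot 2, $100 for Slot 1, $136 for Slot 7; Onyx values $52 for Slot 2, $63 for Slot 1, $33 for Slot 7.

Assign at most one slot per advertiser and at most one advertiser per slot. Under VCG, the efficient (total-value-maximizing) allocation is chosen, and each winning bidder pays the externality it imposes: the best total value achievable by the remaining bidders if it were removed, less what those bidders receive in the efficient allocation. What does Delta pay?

Delta pays $11.

Efficient allocation: Delta→Slot 1 ($131), Cove→Slot 7 ($136), Onyx→Slot 2 ($52); total welfare W = $319.
Delta receives Slot 1 at value $131, so the others get W − 131 = $188.
Without Delta: best allocation of the remaining 2 bidders over all 3 slots is Cove→Slot 7 ($136), Onyx→Slot 1 ($63), total $199.
VCG payment = (others' best without Delta) − (others' welfare with Delta) = 199 − 188 = $11.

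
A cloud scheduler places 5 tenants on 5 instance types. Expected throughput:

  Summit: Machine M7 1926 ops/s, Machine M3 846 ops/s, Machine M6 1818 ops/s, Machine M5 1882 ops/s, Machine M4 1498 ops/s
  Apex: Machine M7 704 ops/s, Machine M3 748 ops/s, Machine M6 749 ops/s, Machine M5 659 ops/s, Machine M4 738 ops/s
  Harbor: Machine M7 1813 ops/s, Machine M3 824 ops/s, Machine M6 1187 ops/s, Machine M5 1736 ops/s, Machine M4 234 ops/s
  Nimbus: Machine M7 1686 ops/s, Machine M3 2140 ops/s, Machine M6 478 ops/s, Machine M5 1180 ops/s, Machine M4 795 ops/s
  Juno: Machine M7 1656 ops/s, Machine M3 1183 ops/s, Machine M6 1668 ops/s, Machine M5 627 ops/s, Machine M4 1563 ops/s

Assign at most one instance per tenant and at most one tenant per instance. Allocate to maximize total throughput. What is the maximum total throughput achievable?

Optimal: Summit→Machine M5 (1882 ops/s), Apex→Machine M4 (738 ops/s), Harbor→Machine M7 (1813 ops/s), Nimbus→Machine M3 (2140 ops/s), Juno→Machine M6 (1668 ops/s) — total 1882+738+1813+2140+1668 = 8241 ops/s.
Swapping Harbor↔Apex (Harbor→Machine M4 234 ops/s, Apex→Machine M7 704 ops/s) loses 1613.
No other one-to-one assignment exceeds 8241 ops/s.

Max total: 8241 ops/s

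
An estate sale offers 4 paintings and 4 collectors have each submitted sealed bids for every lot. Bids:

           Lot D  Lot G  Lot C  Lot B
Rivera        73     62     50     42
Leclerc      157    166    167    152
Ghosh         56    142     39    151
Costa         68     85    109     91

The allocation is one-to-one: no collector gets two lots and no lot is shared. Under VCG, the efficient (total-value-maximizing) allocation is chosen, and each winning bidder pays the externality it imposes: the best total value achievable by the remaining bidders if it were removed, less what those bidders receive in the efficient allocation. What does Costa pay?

Efficient allocation: Rivera→Lot D ($73), Leclerc→Lot G ($166), Ghosh→Lot B ($151), Costa→Lot C ($109); total welfare W = $499.
Costa receives Lot C at value $109, so the others get W − 109 = $390.
Without Costa: best allocation of the remaining 3 bidders over all 4 lots is Rivera→Lot D ($73), Leclerc→Lot C ($167), Ghosh→Lot B ($151), total $391.
VCG payment = (others' best without Costa) − (others' welfare with Costa) = 391 − 390 = $1.

Costa pays $1.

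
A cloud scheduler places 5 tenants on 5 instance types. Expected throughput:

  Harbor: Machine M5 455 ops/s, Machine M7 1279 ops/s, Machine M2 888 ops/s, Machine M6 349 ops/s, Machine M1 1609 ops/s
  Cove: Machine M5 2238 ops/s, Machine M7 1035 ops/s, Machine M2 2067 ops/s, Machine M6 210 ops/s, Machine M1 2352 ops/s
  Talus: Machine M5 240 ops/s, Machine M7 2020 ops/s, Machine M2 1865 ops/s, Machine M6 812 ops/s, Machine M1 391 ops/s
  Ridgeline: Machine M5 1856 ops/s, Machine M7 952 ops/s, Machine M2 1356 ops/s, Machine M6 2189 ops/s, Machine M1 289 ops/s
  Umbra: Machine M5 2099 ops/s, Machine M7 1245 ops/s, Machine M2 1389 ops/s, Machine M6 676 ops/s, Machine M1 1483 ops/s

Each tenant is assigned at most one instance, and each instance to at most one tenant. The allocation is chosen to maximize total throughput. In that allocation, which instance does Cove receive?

Optimal: Harbor→Machine M1 (1609 ops/s), Cove→Machine M2 (2067 ops/s), Talus→Machine M7 (2020 ops/s), Ridgeline→Machine M6 (2189 ops/s), Umbra→Machine M5 (2099 ops/s) — total 1609+2067+2020+2189+2099 = 9984 ops/s.
Column-greedy (each instance in turn goes to its best remaining tenant) gives 9445 ops/s, worse by 539.
Cove's own top instance is Machine M1 (2352 ops/s), but forcing Cove→Machine M1 and reassigning the rest optimally gives only 9784 ops/s — worse by 200.

Cove receives Machine M2.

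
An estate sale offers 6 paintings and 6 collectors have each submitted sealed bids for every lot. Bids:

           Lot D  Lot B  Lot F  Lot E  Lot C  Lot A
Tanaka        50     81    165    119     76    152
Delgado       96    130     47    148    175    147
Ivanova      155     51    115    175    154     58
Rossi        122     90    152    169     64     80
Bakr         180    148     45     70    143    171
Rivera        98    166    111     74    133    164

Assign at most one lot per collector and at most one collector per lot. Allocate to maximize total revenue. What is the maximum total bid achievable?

Max total: $1001

Treat this as an assignment problem: match each collector to one lot.
Optimal: Tanaka→Lot F ($165), Delgado→Lot C ($175), Ivanova→Lot D ($155), Rossi→Lot E ($169), Bakr→Lot A ($171), Rivera→Lot B ($166) — total 165+175+155+169+171+166 = $1001.
Max-entry greedy (repeatedly take the single best remaining cell) gives $941, worse by 60.
Swapping Bakr↔Tanaka (Bakr→Lot F $45, Tanaka→Lot A $152) loses 139.
Checked against all permutations: $1001 is optimal.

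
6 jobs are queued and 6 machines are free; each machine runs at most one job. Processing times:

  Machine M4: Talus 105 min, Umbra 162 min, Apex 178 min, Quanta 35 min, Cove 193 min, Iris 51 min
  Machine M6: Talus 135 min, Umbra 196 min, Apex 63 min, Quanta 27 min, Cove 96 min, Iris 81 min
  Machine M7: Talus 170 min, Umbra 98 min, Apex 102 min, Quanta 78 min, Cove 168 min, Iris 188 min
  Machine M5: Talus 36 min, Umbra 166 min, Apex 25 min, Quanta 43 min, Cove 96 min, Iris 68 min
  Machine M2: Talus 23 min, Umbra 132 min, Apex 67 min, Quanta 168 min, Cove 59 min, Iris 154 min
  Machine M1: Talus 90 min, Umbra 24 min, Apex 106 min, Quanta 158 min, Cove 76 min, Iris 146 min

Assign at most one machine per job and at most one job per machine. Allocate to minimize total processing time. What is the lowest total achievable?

Treat this as an assignment problem: match each job to one machine.
Optimal: Talus→Machine M2 (23 min), Umbra→Machine M1 (24 min), Apex→Machine M5 (25 min), Quanta→Machine M7 (78 min), Cove→Machine M6 (96 min), Iris→Machine M4 (51 min) — total 23+24+25+78+96+51 = 297 min.
Row-greedy (each job in turn takes its cheapest remaining machine) gives 318 min, worse by 21.
Next-best assignment: Talus→Machine M5, Umbra→Machine M1, Apex→Machine M7, Quanta→Machine M6, Cove→Machine M2, Iris→Machine M4 = 299 min.
No other one-to-one assignment undercuts 297 min.

Min total: 297 min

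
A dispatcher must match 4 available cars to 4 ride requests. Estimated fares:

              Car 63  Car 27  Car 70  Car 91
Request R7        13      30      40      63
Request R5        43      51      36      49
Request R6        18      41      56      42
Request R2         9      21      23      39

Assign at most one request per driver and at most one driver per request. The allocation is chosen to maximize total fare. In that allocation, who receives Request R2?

This is the linear assignment problem.
Optimal: Car 63→Request R5 ($43), Car 27→Request R2 ($21), Car 70→Request R6 ($56), Car 91→Request R7 ($63) — total 43+21+56+63 = $183.
Max-entry greedy (repeatedly take the single best remaining cell) gives $179, worse by 4.
Checked against all permutations: $183 is optimal.
Car 27's own top request is Request R5 ($51), but forcing Car 27→Request R5 and reassigning the rest optimally gives only $179 — worse by 4.

Car 27 receives Request R2.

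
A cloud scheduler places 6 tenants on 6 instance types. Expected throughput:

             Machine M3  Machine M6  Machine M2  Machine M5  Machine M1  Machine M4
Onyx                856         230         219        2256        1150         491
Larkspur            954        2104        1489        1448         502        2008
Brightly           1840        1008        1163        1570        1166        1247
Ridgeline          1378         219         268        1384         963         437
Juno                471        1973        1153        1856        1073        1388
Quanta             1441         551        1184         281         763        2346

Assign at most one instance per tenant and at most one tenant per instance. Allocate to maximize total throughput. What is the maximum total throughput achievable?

This is a one-to-one assignment (maximum-weight bipartite matching).
Optimal: Onyx→Machine M5 (2256 ops/s), Larkspur→Machine M2 (1489 ops/s), Brightly→Machine M3 (1840 ops/s), Ridgeline→Machine M1 (963 ops/s), Juno→Machine M6 (1973 ops/s), Quanta→Machine M4 (2346 ops/s) — total 2256+1489+1840+963+1973+2346 = 10867 ops/s.
Row-greedy (each tenant in turn takes its best remaining instance) gives 9735 ops/s, worse by 1132.
Every other assignment is strictly worse.

Maximum total: 10867 ops/s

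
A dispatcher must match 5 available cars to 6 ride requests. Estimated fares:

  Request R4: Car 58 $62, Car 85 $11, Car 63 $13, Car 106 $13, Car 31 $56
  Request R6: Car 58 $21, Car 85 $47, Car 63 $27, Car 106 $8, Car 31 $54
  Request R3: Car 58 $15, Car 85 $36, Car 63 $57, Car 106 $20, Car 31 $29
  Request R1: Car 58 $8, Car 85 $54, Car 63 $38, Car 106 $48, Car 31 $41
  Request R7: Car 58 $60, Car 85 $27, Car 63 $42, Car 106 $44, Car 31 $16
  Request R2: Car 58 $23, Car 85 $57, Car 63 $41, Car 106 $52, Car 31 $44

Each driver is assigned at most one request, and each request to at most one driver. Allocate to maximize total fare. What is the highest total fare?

Optimal: Car 58→Request R4 ($62), Car 85→Request R1 ($54), Car 63→Request R3 ($57), Car 106→Request R2 ($52), Car 31→Request R6 ($54) — total 62+54+57+52+54 = $279.
Max-entry greedy (repeatedly take the single best remaining cell) gives $278, worse by 1.

Max total: $279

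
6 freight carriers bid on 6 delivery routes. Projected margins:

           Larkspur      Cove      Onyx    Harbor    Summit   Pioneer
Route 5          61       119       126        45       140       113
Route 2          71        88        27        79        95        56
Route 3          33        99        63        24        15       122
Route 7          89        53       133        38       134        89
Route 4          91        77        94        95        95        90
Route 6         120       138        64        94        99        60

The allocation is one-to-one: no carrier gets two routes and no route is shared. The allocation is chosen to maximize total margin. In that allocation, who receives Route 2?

Harbor receives Route 2.

Optimal: Larkspur→Route 4 ($91k), Cove→Route 6 ($138k), Onyx→Route 7 ($133k), Harbor→Route 2 ($79k), Summit→Route 5 ($140k), Pioneer→Route 3 ($122k) — total 91+138+133+79+140+122 = $703k.
Harbor's own top route is Route 4 ($95k), but forcing Harbor→Route 4 and reassigning the rest optimally gives only $699k — worse by 4.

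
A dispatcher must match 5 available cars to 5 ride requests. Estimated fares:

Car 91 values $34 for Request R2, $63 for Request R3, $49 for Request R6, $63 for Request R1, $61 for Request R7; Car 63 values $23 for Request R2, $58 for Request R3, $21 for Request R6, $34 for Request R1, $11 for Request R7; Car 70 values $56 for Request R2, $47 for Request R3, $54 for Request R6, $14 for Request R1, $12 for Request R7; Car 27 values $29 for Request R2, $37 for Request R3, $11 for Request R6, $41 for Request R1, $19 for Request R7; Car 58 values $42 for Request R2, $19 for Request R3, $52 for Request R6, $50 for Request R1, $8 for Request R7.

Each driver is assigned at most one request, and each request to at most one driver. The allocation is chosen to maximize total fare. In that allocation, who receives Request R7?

Optimal: Car 91→Request R7 ($61), Car 63→Request R3 ($58), Car 70→Request R2 ($56), Car 27→Request R1 ($41), Car 58→Request R6 ($52) — total 61+58+56+41+52 = $268.
Max-entry greedy (repeatedly take the single best remaining cell) gives $223, worse by 45.
Next-best assignment: Car 91→Request R7, Car 63→Request R3, Car 70→Request R6, Car 27→Request R1, Car 58→Request R2 = $256.
Checked against all permutations: $268 is optimal.
Car 91's own top request is Request R3 ($63), but forcing Car 91→Request R3 and reassigning the rest optimally gives only $224 — worse by 44.

Car 91 receives Request R7.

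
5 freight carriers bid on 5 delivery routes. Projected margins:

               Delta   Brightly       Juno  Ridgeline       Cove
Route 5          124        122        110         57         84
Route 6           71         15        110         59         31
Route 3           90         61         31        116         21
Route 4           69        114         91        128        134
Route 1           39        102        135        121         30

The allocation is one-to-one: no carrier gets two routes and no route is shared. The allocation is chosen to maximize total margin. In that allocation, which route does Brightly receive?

Brightly receives Route 1.

Optimal: Delta→Route 5 ($124k), Brightly→Route 1 ($102k), Juno→Route 6 ($110k), Ridgeline→Route 3 ($116k), Cove→Route 4 ($134k) — total 124+102+110+116+134 = $586k.
Next-best assignment: Delta→Route 6, Brightly→Route 5, Juno→Route 1, Ridgeline→Route 3, Cove→Route 4 = $578k.
Every other assignment is strictly worse.
Brightly's own top route is Route 5 ($122k), but forcing Brightly→Route 5 and reassigning the rest optimally gives only $578k — worse by 8.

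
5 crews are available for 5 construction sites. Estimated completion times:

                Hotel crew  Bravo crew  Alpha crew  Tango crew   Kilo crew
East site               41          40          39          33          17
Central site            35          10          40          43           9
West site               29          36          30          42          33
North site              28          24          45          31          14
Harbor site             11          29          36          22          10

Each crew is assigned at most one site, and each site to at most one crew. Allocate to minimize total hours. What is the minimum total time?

This is a one-to-one assignment (minimum-cost bipartite matching).
Optimal: Hotel crew→Harbor site (11 hours), Bravo crew→Central site (10 hours), Alpha crew→West site (30 hours), Tango crew→East site (33 hours), Kilo crew→North site (14 hours) — total 11+10+30+33+14 = 98 hours.
Min-entry greedy (repeatedly take the single cheapest remaining cell) gives 107 hours, worse by 9.
Swapping Bravo crew↔Hotel crew (Bravo crew→Harbor site 29 hours, Hotel crew→Central site 35 hours) adds 43.

Minimum total: 98 hours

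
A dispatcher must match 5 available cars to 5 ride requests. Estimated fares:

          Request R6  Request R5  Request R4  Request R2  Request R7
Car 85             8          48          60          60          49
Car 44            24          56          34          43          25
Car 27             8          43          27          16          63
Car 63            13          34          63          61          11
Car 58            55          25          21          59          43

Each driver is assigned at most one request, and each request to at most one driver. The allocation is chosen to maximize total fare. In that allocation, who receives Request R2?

Car 85 receives Request R2.

Optimal: Car 85→Request R2 ($60), Car 44→Request R5 ($56), Car 27→Request R7 ($63), Car 63→Request R4 ($63), Car 58→Request R6 ($55) — total 60+56+63+63+55 = $297.
Row-greedy (each driver in turn takes its best remaining request) gives $295, worse by 2.
Next-best assignment: Car 85→Request R4, Car 44→Request R5, Car 27→Request R7, Car 63→Request R2, Car 58→Request R6 = $295.
Car 85's own top request is Request R4 ($60), but forcing Car 85→Request R4 and reassigning the rest optimally gives only $295 — worse by 2.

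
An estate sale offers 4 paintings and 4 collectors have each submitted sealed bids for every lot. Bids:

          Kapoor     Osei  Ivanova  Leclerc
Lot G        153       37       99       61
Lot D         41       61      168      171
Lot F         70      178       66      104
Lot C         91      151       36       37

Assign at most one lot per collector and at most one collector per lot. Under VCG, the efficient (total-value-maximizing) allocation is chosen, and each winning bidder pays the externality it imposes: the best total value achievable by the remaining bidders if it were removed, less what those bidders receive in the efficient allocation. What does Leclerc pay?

Efficient allocation: Kapoor→Lot G ($153), Osei→Lot C ($151), Ivanova→Lot D ($168), Leclerc→Lot F ($104); total welfare W = $576.
Leclerc receives Lot F at value $104, so the others get W − 104 = $472.
Without Leclerc: best allocation of the remaining 3 bidders over all 4 lots is Kapoor→Lot G ($153), Osei→Lot F ($178), Ivanova→Lot D ($168), total $499.
VCG payment = (others' best without Leclerc) − (others' welfare with Leclerc) = 499 − 472 = $27.

Leclerc pays $27.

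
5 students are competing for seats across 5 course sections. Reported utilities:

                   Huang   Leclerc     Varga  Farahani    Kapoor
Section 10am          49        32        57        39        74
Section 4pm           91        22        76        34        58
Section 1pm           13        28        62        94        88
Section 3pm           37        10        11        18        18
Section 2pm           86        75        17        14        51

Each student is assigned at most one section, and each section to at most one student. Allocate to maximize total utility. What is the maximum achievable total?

Max total: 356 points

Optimal: Huang→Section 3pm (37 points), Leclerc→Section 2pm (75 points), Varga→Section 4pm (76 points), Farahani→Section 1pm (94 points), Kapoor→Section 10am (74 points) — total 37+75+76+94+74 = 356 points.
Max-entry greedy (repeatedly take the single best remaining cell) gives 345 points, worse by 11.
Every other assignment is strictly worse.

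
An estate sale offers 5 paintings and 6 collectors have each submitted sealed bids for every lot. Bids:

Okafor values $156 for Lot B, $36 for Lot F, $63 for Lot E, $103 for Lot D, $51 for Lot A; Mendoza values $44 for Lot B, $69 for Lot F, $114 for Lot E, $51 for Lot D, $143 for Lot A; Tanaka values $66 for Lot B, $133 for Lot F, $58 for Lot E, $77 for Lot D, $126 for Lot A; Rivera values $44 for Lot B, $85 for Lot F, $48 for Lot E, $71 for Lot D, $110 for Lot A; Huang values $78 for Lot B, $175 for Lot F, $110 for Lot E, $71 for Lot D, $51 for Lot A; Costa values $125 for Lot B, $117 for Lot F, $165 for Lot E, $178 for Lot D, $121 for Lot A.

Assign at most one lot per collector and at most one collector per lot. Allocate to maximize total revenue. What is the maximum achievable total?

Optimal: Okafor→Lot B ($156), Huang→Lot F ($175), Mendoza→Lot E ($114), Costa→Lot D ($178), Tanaka→Lot A ($126) — total 156+175+114+178+126 = $749.
Row-greedy (each collector in turn takes its best remaining lot) gives $613, worse by 136.
Next-best assignment: Okafor→Lot B, Huang→Lot F, Mendoza→Lot E, Costa→Lot D, Rivera→Lot A = $733.

Max total: $749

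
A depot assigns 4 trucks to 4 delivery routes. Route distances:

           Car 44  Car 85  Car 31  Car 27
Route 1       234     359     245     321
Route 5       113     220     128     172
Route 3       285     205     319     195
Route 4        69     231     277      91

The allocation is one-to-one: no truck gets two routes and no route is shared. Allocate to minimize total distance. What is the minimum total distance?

Optimal: Car 44→Route 5 (113 km), Car 85→Route 3 (205 km), Car 31→Route 1 (245 km), Car 27→Route 4 (91 km) — total 113+205+245+91 = 654 km.
Row-greedy (each truck in turn takes its cheapest remaining route) gives 723 km, worse by 69.
Next-best assignment: Car 44→Route 1, Car 85→Route 3, Car 31→Route 5, Car 27→Route 4 = 658 km.

Min total: 654 km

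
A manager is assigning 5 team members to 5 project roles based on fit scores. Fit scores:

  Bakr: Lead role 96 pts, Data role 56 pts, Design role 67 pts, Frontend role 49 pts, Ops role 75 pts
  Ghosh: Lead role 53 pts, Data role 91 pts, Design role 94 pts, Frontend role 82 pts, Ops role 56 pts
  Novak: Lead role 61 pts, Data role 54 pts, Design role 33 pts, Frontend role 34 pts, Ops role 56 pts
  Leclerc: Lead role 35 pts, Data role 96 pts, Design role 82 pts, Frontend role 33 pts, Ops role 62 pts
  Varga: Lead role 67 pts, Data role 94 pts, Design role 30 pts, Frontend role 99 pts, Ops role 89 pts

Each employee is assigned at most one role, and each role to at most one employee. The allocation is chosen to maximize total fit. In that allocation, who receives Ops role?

Novak receives Ops role.

This is the linear assignment problem.
Optimal: Bakr→Lead role (96 pts), Ghosh→Design role (94 pts), Novak→Ops role (56 pts), Leclerc→Data role (96 pts), Varga→Frontend role (99 pts) — total 96+94+56+96+99 = 441 pts.
Next-best assignment: Bakr→Ops role, Ghosh→Design role, Novak→Lead role, Leclerc→Data role, Varga→Frontend role = 425 pts.
No other one-to-one assignment exceeds 441 pts.
Novak's own top role is Lead role (61 pts), but forcing Novak→Lead role and reassigning the rest optimally gives only 425 pts — worse by 16.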